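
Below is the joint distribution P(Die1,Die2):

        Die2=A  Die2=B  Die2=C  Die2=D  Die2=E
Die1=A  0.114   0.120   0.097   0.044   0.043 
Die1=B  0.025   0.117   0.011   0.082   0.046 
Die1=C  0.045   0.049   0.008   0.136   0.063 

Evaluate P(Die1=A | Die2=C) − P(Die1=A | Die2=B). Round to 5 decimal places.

P(Die2=C) = 0.097 + 0.011 + 0.008 = 0.116; P(Die1=A | Die2=C) = 0.097/0.116 = 0.836207.
P(Die2=B) = 0.120 + 0.117 + 0.049 = 0.286; P(Die1=A | Die2=B) = 0.120/0.286 = 0.419580.
Difference = 0.41663.

0.41663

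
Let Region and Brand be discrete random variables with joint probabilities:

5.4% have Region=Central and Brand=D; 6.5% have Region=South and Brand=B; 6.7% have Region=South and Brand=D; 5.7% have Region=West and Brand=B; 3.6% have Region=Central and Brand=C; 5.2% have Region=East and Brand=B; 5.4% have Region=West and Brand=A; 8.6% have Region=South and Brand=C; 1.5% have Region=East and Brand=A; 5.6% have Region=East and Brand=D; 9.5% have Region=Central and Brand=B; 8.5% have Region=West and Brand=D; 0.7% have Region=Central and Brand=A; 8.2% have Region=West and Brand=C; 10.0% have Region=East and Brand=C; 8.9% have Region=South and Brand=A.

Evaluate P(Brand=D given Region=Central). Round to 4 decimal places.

0.2813

P(Region=Central) = 0.007 + 0.095 + 0.036 + 0.054 = 0.192.
P(Brand=D | Region=Central) = 0.054/0.192 = 0.2813.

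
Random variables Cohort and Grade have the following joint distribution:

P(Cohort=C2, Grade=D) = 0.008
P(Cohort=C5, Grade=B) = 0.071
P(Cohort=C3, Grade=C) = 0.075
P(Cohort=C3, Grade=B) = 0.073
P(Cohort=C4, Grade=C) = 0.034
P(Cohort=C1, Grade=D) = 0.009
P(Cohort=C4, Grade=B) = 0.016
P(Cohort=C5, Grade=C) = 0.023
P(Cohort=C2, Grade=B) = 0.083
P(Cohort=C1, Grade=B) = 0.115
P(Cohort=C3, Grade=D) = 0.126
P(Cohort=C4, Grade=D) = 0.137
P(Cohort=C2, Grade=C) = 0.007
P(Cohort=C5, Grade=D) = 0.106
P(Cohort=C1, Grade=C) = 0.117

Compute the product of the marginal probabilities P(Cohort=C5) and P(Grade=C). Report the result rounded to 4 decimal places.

P(Cohort=C5) = 0.071 + 0.023 + 0.106 = 0.200.
P(Grade=C) = 0.117 + 0.007 + 0.075 + 0.034 + 0.023 = 0.256.
Product: 0.200 × 0.256 = 0.0512.

0.0512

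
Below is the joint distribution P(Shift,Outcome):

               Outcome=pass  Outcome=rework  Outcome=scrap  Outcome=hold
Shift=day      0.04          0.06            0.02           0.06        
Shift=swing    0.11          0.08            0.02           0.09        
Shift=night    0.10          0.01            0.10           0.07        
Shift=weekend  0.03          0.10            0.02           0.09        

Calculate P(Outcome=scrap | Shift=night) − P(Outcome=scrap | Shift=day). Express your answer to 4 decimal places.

0.2460

P(Shift=night) = 0.10 + 0.01 + 0.10 + 0.07 = 0.28; P(Outcome=scrap | Shift=night) = 0.10/0.28 = 0.35714.
P(Shift=day) = 0.04 + 0.06 + 0.02 + 0.06 = 0.18; P(Outcome=scrap | Shift=day) = 0.02/0.18 = 0.11111.
Difference = 0.2460.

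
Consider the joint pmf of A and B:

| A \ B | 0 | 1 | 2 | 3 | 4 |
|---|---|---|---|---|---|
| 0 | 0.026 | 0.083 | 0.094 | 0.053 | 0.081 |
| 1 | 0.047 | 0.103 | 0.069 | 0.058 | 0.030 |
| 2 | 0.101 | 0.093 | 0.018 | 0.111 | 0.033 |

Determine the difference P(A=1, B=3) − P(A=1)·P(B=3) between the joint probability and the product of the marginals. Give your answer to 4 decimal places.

P(A=1) = 0.047 + 0.103 + 0.069 + 0.058 + 0.030 = 0.307.
P(B=3) = 0.053 + 0.058 + 0.111 = 0.222.
P(A=1, B=3) − P(A=1)P(B=3) = 0.058 − 0.307×0.222 = -0.0102.

-0.0102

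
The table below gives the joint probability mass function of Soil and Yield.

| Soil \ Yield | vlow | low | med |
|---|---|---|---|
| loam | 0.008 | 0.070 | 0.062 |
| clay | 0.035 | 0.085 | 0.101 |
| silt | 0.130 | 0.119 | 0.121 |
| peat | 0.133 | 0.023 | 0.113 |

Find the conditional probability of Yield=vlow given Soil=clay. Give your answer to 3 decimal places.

P(Soil=clay) = 0.035 + 0.085 + 0.101 = 0.221.
P(Yield=vlow | Soil=clay) = 0.035/0.221 = 0.158.

0.158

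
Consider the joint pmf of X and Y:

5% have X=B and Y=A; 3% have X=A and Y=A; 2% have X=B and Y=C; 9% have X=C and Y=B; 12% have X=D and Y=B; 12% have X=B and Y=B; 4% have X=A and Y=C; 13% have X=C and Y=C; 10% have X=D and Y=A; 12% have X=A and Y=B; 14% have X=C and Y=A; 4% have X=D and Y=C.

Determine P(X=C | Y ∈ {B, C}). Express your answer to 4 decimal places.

P(Y=B) = 0.12 + 0.12 + 0.09 + 0.12 = 0.45.
P(Y=C) = 0.04 + 0.02 + 0.13 + 0.04 = 0.23.
P(Y ∈ {B, C}) = 0.45 + 0.23 = 0.68; P(X=C, Y ∈ {B, C}) = 0.09 + 0.13 = 0.22.
P(X=C | Y ∈ {B, C}) = 0.22/0.68 = 0.3235.

0.3235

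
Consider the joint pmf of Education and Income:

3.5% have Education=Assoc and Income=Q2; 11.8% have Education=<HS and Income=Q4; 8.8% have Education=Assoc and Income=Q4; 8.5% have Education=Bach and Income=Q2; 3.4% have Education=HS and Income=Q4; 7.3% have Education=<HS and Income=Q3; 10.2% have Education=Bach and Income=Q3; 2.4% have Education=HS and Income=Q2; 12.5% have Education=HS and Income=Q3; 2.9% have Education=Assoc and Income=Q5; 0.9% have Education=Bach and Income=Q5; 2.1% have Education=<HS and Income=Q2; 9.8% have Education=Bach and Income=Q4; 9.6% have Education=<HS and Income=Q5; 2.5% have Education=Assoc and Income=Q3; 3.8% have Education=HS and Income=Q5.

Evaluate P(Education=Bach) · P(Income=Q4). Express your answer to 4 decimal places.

P(Education=Bach) = 0.085 + 0.102 + 0.098 + 0.009 = 0.294.
P(Income=Q4) = 0.118 + 0.034 + 0.088 + 0.098 = 0.338.
Product: 0.294 × 0.338 = 0.0994.

0.0994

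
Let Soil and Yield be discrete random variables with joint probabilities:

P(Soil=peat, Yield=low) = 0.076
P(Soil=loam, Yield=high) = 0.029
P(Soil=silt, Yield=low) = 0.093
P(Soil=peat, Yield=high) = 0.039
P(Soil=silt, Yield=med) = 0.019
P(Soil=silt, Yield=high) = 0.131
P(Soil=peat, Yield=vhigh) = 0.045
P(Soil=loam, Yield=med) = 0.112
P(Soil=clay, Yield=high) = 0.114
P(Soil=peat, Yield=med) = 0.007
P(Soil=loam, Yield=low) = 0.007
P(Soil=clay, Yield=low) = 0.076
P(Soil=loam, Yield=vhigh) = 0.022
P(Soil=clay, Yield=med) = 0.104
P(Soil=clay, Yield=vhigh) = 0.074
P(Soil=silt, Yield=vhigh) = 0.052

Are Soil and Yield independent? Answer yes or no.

P(Soil=loam) = 0.170 and P(Yield=med) = 0.242, so their product is 0.04114, but P(Soil=loam, Yield=med) = 0.112. Since these differ, Soil and Yield are not independent.

no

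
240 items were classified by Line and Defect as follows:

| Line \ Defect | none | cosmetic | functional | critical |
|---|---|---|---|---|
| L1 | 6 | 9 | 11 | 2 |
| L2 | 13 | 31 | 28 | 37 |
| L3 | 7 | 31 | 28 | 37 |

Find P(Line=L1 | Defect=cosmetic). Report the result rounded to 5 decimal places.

Total with Defect=cosmetic: 9 + 31 + 31 = 71.
P(Line=L1 | Defect=cosmetic) = 9/71 = 0.12676.

0.12676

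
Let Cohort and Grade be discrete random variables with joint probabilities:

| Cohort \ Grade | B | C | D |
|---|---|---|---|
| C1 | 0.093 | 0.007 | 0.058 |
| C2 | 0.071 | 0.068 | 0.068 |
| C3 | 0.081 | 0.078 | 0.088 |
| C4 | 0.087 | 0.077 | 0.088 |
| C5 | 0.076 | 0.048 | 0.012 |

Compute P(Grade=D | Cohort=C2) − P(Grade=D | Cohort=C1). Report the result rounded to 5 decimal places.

-0.03859

P(Cohort=C2) = 0.071 + 0.068 + 0.068 = 0.207; P(Grade=D | Cohort=C2) = 0.068/0.207 = 0.328502.
P(Cohort=C1) = 0.093 + 0.007 + 0.058 = 0.158; P(Grade=D | Cohort=C1) = 0.058/0.158 = 0.367089.
Difference = -0.03859.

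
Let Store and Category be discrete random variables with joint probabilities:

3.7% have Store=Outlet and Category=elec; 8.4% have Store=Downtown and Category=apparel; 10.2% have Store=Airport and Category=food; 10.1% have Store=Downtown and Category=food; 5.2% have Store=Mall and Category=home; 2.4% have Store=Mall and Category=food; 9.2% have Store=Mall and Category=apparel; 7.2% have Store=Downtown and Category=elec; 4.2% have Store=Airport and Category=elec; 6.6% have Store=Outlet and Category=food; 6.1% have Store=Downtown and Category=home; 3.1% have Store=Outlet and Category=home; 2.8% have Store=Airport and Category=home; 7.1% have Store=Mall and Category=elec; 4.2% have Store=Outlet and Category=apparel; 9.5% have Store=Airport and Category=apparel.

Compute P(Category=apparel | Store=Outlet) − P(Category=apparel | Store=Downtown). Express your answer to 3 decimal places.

P(Store=Outlet) = 0.066 + 0.042 + 0.037 + 0.031 = 0.176; P(Category=apparel | Store=Outlet) = 0.042/0.176 = 0.2386.
P(Store=Downtown) = 0.101 + 0.084 + 0.072 + 0.061 = 0.318; P(Category=apparel | Store=Downtown) = 0.084/0.318 = 0.2642.
Difference = -0.026.

-0.026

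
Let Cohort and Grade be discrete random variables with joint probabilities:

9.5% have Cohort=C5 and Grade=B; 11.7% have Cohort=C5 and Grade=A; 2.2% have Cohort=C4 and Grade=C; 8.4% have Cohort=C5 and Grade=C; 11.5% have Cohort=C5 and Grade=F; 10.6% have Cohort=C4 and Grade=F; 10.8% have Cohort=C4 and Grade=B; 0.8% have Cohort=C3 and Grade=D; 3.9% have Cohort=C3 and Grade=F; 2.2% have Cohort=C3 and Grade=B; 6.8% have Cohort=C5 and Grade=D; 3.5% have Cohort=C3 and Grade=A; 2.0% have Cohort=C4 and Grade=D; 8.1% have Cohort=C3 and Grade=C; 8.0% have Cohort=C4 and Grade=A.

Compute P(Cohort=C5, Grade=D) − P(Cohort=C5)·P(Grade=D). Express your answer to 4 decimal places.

P(Cohort=C5) = 0.117 + 0.095 + 0.084 + 0.068 + 0.115 = 0.479.
P(Grade=D) = 0.008 + 0.020 + 0.068 = 0.096.
P(Cohort=C5, Grade=D) − P(Cohort=C5)P(Grade=D) = 0.068 − 0.479×0.096 = 0.0220.

0.0220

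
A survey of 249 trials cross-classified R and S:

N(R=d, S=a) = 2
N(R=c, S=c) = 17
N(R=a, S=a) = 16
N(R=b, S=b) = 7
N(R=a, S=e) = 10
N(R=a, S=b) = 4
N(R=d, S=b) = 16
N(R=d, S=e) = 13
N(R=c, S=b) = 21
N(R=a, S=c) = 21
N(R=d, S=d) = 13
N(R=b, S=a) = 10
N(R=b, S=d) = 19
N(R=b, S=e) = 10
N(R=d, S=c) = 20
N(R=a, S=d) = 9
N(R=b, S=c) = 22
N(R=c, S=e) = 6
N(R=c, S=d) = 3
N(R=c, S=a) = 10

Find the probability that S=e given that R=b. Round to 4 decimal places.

0.1471

Total with R=b: 10 + 7 + 22 + 19 + 10 = 68.
P(S=e | R=b) = 10/68 = 0.1471.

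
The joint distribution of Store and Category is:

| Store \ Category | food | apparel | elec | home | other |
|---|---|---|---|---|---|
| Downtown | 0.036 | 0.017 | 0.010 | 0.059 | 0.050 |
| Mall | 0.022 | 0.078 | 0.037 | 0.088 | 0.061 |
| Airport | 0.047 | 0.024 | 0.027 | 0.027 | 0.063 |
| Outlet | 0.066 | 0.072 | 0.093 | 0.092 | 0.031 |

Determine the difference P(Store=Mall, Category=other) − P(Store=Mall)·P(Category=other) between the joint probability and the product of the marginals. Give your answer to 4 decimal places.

P(Store=Mall) = 0.022 + 0.078 + 0.037 + 0.088 + 0.061 = 0.286.
P(Category=other) = 0.050 + 0.061 + 0.063 + 0.031 = 0.205.
P(Store=Mall, Category=other) − P(Store=Mall)P(Category=other) = 0.061 − 0.286×0.205 = 0.0024.

0.0024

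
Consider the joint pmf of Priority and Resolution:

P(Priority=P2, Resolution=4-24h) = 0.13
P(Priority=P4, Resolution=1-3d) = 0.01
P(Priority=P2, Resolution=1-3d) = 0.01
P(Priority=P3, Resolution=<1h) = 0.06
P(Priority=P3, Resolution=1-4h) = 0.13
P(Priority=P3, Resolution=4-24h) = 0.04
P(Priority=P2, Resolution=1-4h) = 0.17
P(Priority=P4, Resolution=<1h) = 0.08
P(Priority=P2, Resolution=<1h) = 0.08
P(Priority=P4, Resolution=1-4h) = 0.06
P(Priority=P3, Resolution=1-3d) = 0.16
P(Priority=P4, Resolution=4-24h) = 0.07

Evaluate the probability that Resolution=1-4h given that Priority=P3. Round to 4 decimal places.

P(Priority=P3) = 0.06 + 0.13 + 0.04 + 0.16 = 0.39.
P(Resolution=1-4h | Priority=P3) = 0.13/0.39 = 0.3333.

0.3333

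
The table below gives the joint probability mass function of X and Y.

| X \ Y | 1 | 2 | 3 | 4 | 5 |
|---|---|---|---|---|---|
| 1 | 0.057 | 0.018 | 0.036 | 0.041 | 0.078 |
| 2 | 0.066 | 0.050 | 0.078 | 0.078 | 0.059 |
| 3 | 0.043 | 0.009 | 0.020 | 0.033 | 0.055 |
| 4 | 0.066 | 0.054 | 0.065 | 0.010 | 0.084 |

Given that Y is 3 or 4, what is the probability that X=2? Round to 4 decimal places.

P(Y=3) = 0.036 + 0.078 + 0.020 + 0.065 = 0.199.
P(Y=4) = 0.041 + 0.078 + 0.033 + 0.010 = 0.162.
P(Y ∈ {3, 4}) = 0.199 + 0.162 = 0.361; P(X=2, Y ∈ {3, 4}) = 0.078 + 0.078 = 0.156.
P(X=2 | Y ∈ {3, 4}) = 0.156/0.361 = 0.4321.

0.4321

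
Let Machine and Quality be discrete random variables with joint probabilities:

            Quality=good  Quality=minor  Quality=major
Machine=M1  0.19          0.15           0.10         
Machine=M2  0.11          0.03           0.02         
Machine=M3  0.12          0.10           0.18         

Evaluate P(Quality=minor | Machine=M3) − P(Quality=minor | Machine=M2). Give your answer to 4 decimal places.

0.0625

P(Machine=M3) = 0.12 + 0.10 + 0.18 = 0.40; P(Quality=minor | Machine=M3) = 0.10/0.40 = 0.25000.
P(Machine=M2) = 0.11 + 0.03 + 0.02 = 0.16; P(Quality=minor | Machine=M2) = 0.03/0.16 = 0.18750.
Difference = 0.0625.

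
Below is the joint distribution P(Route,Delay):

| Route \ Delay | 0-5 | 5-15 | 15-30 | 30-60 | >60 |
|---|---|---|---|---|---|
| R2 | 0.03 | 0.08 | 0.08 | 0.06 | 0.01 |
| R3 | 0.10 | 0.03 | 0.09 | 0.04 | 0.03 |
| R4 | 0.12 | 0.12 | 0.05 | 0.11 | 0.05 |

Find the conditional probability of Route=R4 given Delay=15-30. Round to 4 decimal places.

0.2273

P(Delay=15-30) = 0.08 + 0.09 + 0.05 = 0.22.
P(Route=R4 | Delay=15-30) = 0.05/0.22 = 0.2273.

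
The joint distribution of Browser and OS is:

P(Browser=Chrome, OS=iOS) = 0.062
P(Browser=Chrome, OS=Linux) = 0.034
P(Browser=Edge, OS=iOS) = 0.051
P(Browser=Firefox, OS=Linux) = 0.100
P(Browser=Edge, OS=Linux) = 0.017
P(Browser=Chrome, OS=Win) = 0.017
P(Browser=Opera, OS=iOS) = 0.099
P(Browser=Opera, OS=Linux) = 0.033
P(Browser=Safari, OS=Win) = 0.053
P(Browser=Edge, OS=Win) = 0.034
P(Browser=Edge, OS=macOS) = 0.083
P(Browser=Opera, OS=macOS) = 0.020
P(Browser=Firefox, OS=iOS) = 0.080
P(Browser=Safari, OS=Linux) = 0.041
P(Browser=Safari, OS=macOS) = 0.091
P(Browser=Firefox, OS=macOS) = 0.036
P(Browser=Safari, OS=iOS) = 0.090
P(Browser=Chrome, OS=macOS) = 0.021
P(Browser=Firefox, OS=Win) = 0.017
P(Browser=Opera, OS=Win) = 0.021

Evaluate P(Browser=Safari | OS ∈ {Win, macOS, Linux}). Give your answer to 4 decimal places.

0.2994

P(OS=Win) = 0.017 + 0.017 + 0.053 + 0.034 + 0.021 = 0.142.
P(OS=macOS) = 0.021 + 0.036 + 0.091 + 0.083 + 0.020 = 0.251.
P(OS=Linux) = 0.034 + 0.100 + 0.041 + 0.017 + 0.033 = 0.225.
P(OS ∈ {Win, macOS, Linux}) = 0.142 + 0.251 + 0.225 = 0.618; P(Browser=Safari, OS ∈ {Win, macOS, Linux}) = 0.053 + 0.091 + 0.041 = 0.185.
P(Browser=Safari | OS ∈ {Win, macOS, Linux}) = 0.185/0.618 = 0.2994.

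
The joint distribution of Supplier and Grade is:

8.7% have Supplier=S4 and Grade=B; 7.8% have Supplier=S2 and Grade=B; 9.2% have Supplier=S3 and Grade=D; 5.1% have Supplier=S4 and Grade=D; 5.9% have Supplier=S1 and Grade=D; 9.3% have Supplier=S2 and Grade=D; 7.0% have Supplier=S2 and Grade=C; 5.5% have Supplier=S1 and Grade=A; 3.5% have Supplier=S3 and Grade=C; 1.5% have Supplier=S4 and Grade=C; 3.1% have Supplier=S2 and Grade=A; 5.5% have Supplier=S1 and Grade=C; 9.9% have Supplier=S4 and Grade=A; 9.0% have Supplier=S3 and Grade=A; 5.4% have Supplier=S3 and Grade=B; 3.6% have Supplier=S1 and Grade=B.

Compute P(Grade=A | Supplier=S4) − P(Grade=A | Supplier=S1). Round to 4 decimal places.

P(Supplier=S4) = 0.099 + 0.087 + 0.015 + 0.051 = 0.252; P(Grade=A | Supplier=S4) = 0.099/0.252 = 0.39286.
P(Supplier=S1) = 0.055 + 0.036 + 0.055 + 0.059 = 0.205; P(Grade=A | Supplier=S1) = 0.055/0.205 = 0.26829.
Difference = 0.1246.

0.1246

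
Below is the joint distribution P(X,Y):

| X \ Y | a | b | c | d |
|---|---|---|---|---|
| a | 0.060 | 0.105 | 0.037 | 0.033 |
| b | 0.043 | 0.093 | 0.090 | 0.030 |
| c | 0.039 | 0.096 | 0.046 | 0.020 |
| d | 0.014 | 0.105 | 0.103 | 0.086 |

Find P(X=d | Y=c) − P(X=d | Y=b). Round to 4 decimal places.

0.1100

P(Y=c) = 0.037 + 0.090 + 0.046 + 0.103 = 0.276; P(X=d | Y=c) = 0.103/0.276 = 0.37319.
P(Y=b) = 0.105 + 0.093 + 0.096 + 0.105 = 0.399; P(X=d | Y=b) = 0.105/0.399 = 0.26316.
Difference = 0.1100.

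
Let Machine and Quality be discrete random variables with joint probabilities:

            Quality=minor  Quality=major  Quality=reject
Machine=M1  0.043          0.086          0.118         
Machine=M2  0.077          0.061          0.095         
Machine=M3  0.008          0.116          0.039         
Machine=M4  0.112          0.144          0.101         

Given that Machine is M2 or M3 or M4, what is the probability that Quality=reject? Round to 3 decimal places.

P(Machine=M2) = 0.077 + 0.061 + 0.095 = 0.233.
P(Machine=M3) = 0.008 + 0.116 + 0.039 = 0.163.
P(Machine=M4) = 0.112 + 0.144 + 0.101 = 0.357.
P(Machine ∈ {M2, M3, M4}) = 0.233 + 0.163 + 0.357 = 0.753; P(Quality=reject, Machine ∈ {M2, M3, M4}) = 0.095 + 0.039 + 0.101 = 0.235.
P(Quality=reject | Machine ∈ {M2, M3, M4}) = 0.235/0.753 = 0.312.

0.312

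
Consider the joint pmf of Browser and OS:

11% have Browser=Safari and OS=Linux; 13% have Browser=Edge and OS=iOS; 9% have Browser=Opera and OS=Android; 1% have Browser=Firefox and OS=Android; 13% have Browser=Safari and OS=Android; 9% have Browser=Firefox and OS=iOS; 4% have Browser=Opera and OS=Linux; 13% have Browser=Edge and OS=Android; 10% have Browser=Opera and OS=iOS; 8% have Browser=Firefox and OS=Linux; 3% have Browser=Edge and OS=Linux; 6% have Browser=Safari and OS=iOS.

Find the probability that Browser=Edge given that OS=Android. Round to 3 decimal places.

0.361

P(OS=Android) = 0.01 + 0.13 + 0.13 + 0.09 = 0.36.
P(Browser=Edge | OS=Android) = 0.13/0.36 = 0.361.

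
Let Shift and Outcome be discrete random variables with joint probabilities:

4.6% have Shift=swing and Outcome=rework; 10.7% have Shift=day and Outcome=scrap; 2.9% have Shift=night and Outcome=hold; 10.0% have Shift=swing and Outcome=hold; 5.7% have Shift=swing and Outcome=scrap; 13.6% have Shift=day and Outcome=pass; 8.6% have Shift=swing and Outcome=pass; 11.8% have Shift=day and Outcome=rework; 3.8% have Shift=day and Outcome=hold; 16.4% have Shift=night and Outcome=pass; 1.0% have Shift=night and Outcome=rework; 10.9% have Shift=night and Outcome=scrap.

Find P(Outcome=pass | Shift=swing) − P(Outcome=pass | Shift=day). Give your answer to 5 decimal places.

-0.04327

P(Shift=swing) = 0.086 + 0.046 + 0.057 + 0.100 = 0.289; P(Outcome=pass | Shift=swing) = 0.086/0.289 = 0.297578.
P(Shift=day) = 0.136 + 0.118 + 0.107 + 0.038 = 0.399; P(Outcome=pass | Shift=day) = 0.136/0.399 = 0.340852.
Difference = -0.04327.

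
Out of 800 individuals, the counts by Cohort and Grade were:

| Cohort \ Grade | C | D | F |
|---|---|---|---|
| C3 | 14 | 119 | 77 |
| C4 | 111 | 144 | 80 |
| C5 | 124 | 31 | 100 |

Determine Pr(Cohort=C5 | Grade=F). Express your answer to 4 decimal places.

Total with Grade=F: 77 + 80 + 100 = 257.
P(Cohort=C5 | Grade=F) = 100/257 = 0.3891.

0.3891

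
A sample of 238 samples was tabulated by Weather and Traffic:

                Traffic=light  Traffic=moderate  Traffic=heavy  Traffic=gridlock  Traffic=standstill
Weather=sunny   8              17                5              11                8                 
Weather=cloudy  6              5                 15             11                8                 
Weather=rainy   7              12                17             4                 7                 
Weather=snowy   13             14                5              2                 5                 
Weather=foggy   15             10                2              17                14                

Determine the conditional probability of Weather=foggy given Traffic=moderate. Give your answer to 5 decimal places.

Total with Traffic=moderate: 17 + 5 + 12 + 14 + 10 = 58.
P(Weather=foggy | Traffic=moderate) = 10/58 = 0.17241.

0.17241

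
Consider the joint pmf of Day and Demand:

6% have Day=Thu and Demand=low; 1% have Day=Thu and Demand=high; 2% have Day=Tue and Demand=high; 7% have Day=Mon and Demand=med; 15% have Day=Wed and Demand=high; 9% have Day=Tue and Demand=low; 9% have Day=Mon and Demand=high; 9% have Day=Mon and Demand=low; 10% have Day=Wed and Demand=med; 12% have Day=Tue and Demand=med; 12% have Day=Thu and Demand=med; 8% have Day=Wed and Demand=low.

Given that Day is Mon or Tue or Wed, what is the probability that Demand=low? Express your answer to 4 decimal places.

0.3210

P(Day=Mon) = 0.09 + 0.07 + 0.09 = 0.25.
P(Day=Tue) = 0.09 + 0.12 + 0.02 = 0.23.
P(Day=Wed) = 0.08 + 0.10 + 0.15 = 0.33.
P(Day ∈ {Mon, Tue, Wed}) = 0.25 + 0.23 + 0.33 = 0.81; P(Demand=low, Day ∈ {Mon, Tue, Wed}) = 0.09 + 0.09 + 0.08 = 0.26.
P(Demand=low | Day ∈ {Mon, Tue, Wed}) = 0.26/0.81 = 0.3210.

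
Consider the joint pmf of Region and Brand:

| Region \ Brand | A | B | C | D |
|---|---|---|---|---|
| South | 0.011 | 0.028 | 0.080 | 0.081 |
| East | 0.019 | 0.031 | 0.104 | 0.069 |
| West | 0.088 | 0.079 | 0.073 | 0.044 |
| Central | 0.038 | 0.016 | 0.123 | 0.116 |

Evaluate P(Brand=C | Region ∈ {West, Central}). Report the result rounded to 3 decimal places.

P(Region=West) = 0.088 + 0.079 + 0.073 + 0.044 = 0.284.
P(Region=Central) = 0.038 + 0.016 + 0.123 + 0.116 = 0.293.
P(Region ∈ {West, Central}) = 0.284 + 0.293 = 0.577; P(Brand=C, Region ∈ {West, Central}) = 0.073 + 0.123 = 0.196.
P(Brand=C | Region ∈ {West, Central}) = 0.196/0.577 = 0.340.

0.340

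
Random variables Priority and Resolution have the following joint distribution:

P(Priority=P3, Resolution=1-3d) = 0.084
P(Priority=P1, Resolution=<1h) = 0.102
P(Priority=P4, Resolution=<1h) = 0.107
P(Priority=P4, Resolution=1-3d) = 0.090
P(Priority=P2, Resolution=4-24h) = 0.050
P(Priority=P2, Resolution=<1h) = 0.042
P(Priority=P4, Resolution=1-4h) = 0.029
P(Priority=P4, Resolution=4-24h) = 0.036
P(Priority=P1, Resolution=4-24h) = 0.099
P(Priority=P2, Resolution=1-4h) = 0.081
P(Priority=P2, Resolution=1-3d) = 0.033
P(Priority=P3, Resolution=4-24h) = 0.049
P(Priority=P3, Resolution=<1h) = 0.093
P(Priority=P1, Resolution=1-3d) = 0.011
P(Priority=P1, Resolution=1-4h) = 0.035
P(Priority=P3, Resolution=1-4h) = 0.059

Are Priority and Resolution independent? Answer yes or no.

no

P(Priority=P1) = 0.247 and P(Resolution=1-3d) = 0.218, so their product is 0.05385, but P(Priority=P1, Resolution=1-3d) = 0.011. Since these differ, Priority and Resolution are not independent.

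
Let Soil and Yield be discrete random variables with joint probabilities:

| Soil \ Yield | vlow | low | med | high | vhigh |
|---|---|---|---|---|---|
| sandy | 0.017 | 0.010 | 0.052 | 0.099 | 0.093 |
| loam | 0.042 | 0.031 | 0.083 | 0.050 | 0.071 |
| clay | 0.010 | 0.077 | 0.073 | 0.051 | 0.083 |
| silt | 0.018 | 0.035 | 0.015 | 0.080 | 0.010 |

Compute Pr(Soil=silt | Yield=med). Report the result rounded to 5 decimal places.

0.06726

P(Yield=med) = 0.052 + 0.083 + 0.073 + 0.015 = 0.223.
P(Soil=silt | Yield=med) = 0.015/0.223 = 0.06726.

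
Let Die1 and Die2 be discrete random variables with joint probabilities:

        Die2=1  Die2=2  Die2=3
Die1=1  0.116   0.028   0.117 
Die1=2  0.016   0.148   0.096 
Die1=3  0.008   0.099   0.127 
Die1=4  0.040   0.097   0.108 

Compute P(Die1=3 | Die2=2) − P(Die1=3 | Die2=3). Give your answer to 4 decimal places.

P(Die2=2) = 0.028 + 0.148 + 0.099 + 0.097 = 0.372; P(Die1=3 | Die2=2) = 0.099/0.372 = 0.26613.
P(Die2=3) = 0.117 + 0.096 + 0.127 + 0.108 = 0.448; P(Die1=3 | Die2=3) = 0.127/0.448 = 0.28348.
Difference = -0.0174.

-0.0174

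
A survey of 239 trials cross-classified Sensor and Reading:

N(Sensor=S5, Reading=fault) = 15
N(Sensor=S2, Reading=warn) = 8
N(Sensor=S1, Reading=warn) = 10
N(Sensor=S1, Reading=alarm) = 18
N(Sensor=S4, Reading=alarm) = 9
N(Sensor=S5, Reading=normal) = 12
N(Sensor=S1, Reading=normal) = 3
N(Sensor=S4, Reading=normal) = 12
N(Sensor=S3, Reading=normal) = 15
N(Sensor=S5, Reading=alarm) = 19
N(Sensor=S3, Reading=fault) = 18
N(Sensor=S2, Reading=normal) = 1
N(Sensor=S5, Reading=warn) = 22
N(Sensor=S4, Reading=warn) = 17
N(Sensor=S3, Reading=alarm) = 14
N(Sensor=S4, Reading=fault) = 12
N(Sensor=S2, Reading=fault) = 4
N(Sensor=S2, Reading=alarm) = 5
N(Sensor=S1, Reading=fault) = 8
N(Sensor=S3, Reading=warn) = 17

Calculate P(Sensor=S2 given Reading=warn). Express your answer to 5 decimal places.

0.10811

Total with Reading=warn: 10 + 8 + 17 + 17 + 22 = 74.
P(Sensor=S2 | Reading=warn) = 8/74 = 0.10811.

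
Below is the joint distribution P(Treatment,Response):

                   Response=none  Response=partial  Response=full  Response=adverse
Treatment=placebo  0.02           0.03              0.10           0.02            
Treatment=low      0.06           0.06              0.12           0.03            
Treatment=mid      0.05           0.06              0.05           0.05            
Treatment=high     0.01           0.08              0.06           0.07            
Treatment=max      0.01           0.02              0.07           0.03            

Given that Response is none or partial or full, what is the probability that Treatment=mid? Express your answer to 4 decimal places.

P(Response=none) = 0.02 + 0.06 + 0.05 + 0.01 + 0.01 = 0.15.
P(Response=partial) = 0.03 + 0.06 + 0.06 + 0.08 + 0.02 = 0.25.
P(Response=full) = 0.10 + 0.12 + 0.05 + 0.06 + 0.07 = 0.40.
P(Response ∈ {none, partial, full}) = 0.15 + 0.25 + 0.40 = 0.80; P(Treatment=mid, Response ∈ {none, partial, full}) = 0.05 + 0.06 + 0.05 = 0.16.
P(Treatment=mid | Response ∈ {none, partial, full}) = 0.16/0.80 = 0.2000.

0.2000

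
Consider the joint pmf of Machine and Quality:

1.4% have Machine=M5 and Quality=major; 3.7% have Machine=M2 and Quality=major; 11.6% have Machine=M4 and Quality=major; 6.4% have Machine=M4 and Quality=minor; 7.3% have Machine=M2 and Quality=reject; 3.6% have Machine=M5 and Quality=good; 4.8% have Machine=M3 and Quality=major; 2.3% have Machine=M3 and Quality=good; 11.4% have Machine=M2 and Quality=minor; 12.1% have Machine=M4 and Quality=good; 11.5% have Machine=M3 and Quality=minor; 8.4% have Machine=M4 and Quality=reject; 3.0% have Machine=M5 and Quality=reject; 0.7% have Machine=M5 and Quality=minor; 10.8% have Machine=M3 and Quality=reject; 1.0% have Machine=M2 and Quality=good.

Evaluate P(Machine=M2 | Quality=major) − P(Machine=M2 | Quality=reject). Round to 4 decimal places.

P(Quality=major) = 0.037 + 0.048 + 0.116 + 0.014 = 0.215; P(Machine=M2 | Quality=major) = 0.037/0.215 = 0.17209.
P(Quality=reject) = 0.073 + 0.108 + 0.084 + 0.030 = 0.295; P(Machine=M2 | Quality=reject) = 0.073/0.295 = 0.24746.
Difference = -0.0754.

-0.0754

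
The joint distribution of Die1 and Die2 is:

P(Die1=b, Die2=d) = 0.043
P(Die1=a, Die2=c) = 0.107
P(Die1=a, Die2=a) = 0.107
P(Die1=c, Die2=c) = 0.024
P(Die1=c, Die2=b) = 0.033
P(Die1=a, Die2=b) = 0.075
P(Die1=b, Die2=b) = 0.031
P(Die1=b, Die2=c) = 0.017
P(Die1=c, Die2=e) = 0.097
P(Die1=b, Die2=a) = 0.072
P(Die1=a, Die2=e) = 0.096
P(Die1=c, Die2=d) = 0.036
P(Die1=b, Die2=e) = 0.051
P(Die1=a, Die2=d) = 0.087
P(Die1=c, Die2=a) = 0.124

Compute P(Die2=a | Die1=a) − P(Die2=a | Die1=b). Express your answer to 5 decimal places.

P(Die1=a) = 0.107 + 0.075 + 0.107 + 0.087 + 0.096 = 0.472; P(Die2=a | Die1=a) = 0.107/0.472 = 0.226695.
P(Die1=b) = 0.072 + 0.031 + 0.017 + 0.043 + 0.051 = 0.214; P(Die2=a | Die1=b) = 0.072/0.214 = 0.336449.
Difference = -0.10975.

-0.10975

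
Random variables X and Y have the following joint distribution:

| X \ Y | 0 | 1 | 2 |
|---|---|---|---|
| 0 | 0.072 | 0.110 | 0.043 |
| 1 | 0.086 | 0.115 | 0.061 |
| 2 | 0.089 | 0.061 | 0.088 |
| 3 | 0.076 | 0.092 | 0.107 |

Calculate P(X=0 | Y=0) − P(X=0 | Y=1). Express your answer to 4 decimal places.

-0.0681

P(Y=0) = 0.072 + 0.086 + 0.089 + 0.076 = 0.323; P(X=0 | Y=0) = 0.072/0.323 = 0.22291.
P(Y=1) = 0.110 + 0.115 + 0.061 + 0.092 = 0.378; P(X=0 | Y=1) = 0.110/0.378 = 0.29101.
Difference = -0.0681.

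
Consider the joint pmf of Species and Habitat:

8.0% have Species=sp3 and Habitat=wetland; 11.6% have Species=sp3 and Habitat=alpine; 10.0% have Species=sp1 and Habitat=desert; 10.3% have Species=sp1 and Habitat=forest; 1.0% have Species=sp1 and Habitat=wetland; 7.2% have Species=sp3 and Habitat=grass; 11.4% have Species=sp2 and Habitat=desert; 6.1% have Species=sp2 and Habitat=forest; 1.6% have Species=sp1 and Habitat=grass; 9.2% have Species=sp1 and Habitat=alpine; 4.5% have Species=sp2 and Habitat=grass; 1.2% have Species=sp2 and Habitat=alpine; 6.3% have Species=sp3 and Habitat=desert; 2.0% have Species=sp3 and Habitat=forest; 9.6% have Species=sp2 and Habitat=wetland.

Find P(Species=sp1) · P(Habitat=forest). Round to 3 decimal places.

0.059

P(Species=sp1) = 0.103 + 0.016 + 0.010 + 0.100 + 0.092 = 0.321.
P(Habitat=forest) = 0.103 + 0.061 + 0.020 = 0.184.
Product: 0.321 × 0.184 = 0.059.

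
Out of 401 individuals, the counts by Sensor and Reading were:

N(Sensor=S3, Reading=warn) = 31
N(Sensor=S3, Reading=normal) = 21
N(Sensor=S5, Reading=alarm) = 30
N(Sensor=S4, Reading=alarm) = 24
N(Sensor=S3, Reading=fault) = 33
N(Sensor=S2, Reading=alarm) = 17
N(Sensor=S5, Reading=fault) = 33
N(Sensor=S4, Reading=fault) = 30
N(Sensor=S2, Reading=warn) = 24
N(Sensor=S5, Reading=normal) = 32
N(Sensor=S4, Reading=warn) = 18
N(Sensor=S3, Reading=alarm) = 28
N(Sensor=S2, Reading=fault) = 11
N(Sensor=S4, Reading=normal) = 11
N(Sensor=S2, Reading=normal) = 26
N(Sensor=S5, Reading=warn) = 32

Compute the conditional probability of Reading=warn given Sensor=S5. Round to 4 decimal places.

0.2520

Total with Sensor=S5: 32 + 32 + 30 + 33 = 127.
P(Reading=warn | Sensor=S5) = 32/127 = 0.2520.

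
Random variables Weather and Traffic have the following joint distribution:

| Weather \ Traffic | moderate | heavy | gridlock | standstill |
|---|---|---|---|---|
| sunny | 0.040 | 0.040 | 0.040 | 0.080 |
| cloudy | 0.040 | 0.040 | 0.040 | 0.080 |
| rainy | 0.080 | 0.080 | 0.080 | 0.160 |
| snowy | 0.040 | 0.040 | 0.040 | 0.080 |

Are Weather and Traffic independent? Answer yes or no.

yes

Every cell satisfies P(Weather,Traffic) = P(Weather)·P(Traffic). For instance P(Weather=sunny) = 0.200, P(Traffic=standstill) = 0.400, and 0.200×0.400 = 0.080 matches the joint entry. So Weather and Traffic are independent.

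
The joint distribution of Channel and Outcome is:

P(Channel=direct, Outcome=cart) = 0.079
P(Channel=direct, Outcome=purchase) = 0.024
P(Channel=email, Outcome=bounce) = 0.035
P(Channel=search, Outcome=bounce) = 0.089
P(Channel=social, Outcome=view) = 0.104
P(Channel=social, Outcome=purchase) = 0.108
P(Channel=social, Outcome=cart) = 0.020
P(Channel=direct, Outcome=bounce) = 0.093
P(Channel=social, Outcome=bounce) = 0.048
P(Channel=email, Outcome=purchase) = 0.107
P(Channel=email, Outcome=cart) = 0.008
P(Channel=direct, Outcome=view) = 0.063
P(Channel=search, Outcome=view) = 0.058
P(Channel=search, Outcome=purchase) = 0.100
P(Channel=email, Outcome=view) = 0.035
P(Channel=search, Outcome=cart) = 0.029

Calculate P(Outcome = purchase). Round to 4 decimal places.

P(Outcome=purchase) = 0.107 + 0.100 + 0.108 + 0.024 = 0.339.

0.3390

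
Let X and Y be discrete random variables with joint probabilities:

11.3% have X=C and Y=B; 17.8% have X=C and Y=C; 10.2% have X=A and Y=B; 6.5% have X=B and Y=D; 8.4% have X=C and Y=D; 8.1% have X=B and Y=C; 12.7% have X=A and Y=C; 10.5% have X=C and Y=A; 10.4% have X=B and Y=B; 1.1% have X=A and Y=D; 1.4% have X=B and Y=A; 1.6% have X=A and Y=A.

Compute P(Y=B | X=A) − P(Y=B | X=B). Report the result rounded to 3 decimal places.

P(X=A) = 0.016 + 0.102 + 0.127 + 0.011 = 0.256; P(Y=B | X=A) = 0.102/0.256 = 0.3984.
P(X=B) = 0.014 + 0.104 + 0.081 + 0.065 = 0.264; P(Y=B | X=B) = 0.104/0.264 = 0.3939.
Difference = 0.004.

0.004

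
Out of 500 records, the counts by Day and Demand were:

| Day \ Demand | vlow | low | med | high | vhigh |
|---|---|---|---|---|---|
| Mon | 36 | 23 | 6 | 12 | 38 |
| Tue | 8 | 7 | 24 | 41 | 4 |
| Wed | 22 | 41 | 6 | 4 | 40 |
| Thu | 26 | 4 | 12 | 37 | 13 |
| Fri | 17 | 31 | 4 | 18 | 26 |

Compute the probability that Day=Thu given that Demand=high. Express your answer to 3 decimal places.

Total with Demand=high: 12 + 41 + 4 + 37 + 18 = 112.
P(Day=Thu | Demand=high) = 37/112 = 0.330.

0.330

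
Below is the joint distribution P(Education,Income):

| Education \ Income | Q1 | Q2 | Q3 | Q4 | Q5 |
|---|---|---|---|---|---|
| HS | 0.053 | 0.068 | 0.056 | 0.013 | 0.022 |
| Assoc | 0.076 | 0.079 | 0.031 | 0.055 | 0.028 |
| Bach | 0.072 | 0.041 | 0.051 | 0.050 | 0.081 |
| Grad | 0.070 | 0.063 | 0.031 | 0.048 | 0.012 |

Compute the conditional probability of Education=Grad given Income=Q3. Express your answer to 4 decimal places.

P(Income=Q3) = 0.056 + 0.031 + 0.051 + 0.031 = 0.169.
P(Education=Grad | Income=Q3) = 0.031/0.169 = 0.1834.

0.1834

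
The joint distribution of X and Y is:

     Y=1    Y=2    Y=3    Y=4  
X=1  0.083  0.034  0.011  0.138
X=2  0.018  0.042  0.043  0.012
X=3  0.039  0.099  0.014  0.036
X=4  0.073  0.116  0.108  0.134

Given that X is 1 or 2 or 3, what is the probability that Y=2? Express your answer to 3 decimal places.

0.308

P(X=1) = 0.083 + 0.034 + 0.011 + 0.138 = 0.266.
P(X=2) = 0.018 + 0.042 + 0.043 + 0.012 = 0.115.
P(X=3) = 0.039 + 0.099 + 0.014 + 0.036 = 0.188.
P(X ∈ {1, 2, 3}) = 0.266 + 0.115 + 0.188 = 0.569; P(Y=2, X ∈ {1, 2, 3}) = 0.034 + 0.042 + 0.099 = 0.175.
P(Y=2 | X ∈ {1, 2, 3}) = 0.175/0.569 = 0.308.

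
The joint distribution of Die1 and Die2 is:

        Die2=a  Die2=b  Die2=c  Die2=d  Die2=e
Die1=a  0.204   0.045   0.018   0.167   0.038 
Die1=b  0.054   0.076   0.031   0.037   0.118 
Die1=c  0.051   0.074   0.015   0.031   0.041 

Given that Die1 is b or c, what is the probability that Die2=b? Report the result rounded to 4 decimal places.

0.2841

P(Die1=b) = 0.054 + 0.076 + 0.031 + 0.037 + 0.118 = 0.316.
P(Die1=c) = 0.051 + 0.074 + 0.015 + 0.031 + 0.041 = 0.212.
P(Die1 ∈ {b, c}) = 0.316 + 0.212 = 0.528; P(Die2=b, Die1 ∈ {b, c}) = 0.076 + 0.074 = 0.150.
P(Die2=b | Die1 ∈ {b, c}) = 0.150/0.528 = 0.2841.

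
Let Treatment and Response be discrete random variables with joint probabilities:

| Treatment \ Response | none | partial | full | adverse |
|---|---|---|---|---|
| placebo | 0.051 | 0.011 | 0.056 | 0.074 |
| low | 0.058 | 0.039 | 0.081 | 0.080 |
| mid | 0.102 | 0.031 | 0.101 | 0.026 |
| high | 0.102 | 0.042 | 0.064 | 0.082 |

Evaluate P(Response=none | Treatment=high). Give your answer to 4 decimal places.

0.3517

P(Treatment=high) = 0.102 + 0.042 + 0.064 + 0.082 = 0.290.
P(Response=none | Treatment=high) = 0.102/0.290 = 0.3517.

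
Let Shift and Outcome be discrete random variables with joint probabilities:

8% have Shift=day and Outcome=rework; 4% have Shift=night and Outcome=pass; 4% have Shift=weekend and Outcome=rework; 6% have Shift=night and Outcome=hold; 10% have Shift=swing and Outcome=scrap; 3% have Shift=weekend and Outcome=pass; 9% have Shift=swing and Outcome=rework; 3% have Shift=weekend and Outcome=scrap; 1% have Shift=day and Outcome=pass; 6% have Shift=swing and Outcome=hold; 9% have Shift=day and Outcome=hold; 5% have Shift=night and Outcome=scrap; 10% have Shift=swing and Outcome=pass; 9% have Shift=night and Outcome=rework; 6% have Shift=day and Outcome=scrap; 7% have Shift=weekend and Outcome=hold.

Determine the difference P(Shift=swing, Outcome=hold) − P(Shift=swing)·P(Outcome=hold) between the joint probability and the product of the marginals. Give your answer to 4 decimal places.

P(Shift=swing) = 0.10 + 0.09 + 0.10 + 0.06 = 0.35.
P(Outcome=hold) = 0.09 + 0.06 + 0.06 + 0.07 = 0.28.
P(Shift=swing, Outcome=hold) − P(Shift=swing)P(Outcome=hold) = 0.06 − 0.35×0.28 = -0.0380.

-0.0380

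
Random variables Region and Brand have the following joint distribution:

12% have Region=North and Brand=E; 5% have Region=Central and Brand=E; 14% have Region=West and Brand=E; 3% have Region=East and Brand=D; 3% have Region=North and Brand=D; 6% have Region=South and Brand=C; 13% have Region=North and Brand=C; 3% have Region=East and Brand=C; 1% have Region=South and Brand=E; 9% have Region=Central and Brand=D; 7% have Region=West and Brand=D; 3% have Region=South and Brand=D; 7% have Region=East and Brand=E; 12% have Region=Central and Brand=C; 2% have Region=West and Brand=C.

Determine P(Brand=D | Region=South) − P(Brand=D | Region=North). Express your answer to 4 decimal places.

P(Region=South) = 0.06 + 0.03 + 0.01 = 0.10; P(Brand=D | Region=South) = 0.03/0.10 = 0.30000.
P(Region=North) = 0.13 + 0.03 + 0.12 = 0.28; P(Brand=D | Region=North) = 0.03/0.28 = 0.10714.
Difference = 0.1929.

0.1929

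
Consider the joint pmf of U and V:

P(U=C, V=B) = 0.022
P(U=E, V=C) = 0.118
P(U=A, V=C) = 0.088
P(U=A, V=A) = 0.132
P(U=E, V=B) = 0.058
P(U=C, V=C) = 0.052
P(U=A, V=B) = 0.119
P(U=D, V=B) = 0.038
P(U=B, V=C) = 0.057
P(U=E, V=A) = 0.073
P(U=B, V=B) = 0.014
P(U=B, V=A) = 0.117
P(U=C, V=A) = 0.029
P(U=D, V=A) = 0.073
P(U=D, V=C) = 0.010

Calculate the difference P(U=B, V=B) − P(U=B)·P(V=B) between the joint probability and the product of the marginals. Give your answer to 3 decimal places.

P(U=B) = 0.117 + 0.014 + 0.057 = 0.188.
P(V=B) = 0.119 + 0.014 + 0.022 + 0.038 + 0.058 = 0.251.
P(U=B, V=B) − P(U=B)P(V=B) = 0.014 − 0.188×0.251 = -0.033.

-0.033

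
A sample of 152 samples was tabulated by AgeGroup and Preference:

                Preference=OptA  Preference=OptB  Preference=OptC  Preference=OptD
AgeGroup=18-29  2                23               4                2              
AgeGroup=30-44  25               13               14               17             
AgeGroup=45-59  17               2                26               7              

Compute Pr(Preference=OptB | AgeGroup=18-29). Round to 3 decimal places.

Total with AgeGroup=18-29: 2 + 23 + 4 + 2 = 31.
P(Preference=OptB | AgeGroup=18-29) = 23/31 = 0.742.

0.742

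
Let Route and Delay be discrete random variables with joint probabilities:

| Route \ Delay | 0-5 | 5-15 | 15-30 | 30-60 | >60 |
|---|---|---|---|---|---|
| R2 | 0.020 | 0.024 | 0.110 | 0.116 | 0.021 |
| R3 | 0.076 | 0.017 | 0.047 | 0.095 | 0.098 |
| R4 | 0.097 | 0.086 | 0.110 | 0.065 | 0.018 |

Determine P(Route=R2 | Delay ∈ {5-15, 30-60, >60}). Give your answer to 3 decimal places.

P(Delay=5-15) = 0.024 + 0.017 + 0.086 = 0.127.
P(Delay=30-60) = 0.116 + 0.095 + 0.065 = 0.276.
P(Delay=>60) = 0.021 + 0.098 + 0.018 = 0.137.
P(Delay ∈ {5-15, 30-60, >60}) = 0.127 + 0.276 + 0.137 = 0.540; P(Route=R2, Delay ∈ {5-15, 30-60, >60}) = 0.024 + 0.116 + 0.021 = 0.161.
P(Route=R2 | Delay ∈ {5-15, 30-60, >60}) = 0.161/0.540 = 0.298.

0.298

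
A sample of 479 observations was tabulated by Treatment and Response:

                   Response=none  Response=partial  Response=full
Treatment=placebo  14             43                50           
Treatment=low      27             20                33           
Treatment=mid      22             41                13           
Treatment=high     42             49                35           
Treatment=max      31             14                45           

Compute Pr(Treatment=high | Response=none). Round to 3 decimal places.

0.309

Total with Response=none: 14 + 27 + 22 + 42 + 31 = 136.
P(Treatment=high | Response=none) = 42/136 = 0.309.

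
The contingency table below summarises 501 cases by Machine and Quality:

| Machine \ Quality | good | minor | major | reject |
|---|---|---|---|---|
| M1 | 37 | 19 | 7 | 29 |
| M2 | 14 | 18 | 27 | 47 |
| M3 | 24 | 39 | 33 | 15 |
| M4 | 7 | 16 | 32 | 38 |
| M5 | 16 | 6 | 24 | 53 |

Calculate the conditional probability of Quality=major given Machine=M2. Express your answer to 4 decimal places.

0.2547

Total with Machine=M2: 14 + 18 + 27 + 47 = 106.
P(Quality=major | Machine=M2) = 27/106 = 0.2547.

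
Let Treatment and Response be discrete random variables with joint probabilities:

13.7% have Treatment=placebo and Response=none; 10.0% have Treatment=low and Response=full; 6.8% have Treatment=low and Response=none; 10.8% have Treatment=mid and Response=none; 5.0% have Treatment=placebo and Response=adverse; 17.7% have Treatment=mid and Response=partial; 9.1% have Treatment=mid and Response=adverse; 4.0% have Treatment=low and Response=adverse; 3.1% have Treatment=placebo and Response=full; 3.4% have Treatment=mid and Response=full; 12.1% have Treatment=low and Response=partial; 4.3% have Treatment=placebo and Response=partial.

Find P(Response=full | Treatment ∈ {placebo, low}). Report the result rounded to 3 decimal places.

P(Treatment=placebo) = 0.137 + 0.043 + 0.031 + 0.050 = 0.261.
P(Treatment=low) = 0.068 + 0.121 + 0.100 + 0.040 = 0.329.
P(Treatment ∈ {placebo, low}) = 0.261 + 0.329 = 0.590; P(Response=full, Treatment ∈ {placebo, low}) = 0.031 + 0.100 = 0.131.
P(Response=full | Treatment ∈ {placebo, low}) = 0.131/0.590 = 0.222.

0.222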